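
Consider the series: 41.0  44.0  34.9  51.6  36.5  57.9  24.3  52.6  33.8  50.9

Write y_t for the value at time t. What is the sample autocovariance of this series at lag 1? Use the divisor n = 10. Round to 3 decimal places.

Mean ȳ = (41.0 + 44.0 + 34.9 + 51.6 + 36.5 + 57.9 + 24.3 + 52.6 + 33.8 + 50.9)/10 = 42.7500
Σ_{t=1}^{9}(y_t−ȳ)(y_{t+1}−ȳ) = -853.8225
γ_1 = -853.8225 / 10 = -85.382

-85.382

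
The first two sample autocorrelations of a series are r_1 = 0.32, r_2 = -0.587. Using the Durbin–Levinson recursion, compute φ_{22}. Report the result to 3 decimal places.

φ_{22} = (r_2 − r_1²) / (1 − r_1²)
r_1² = (0.32)² = 0.1024
Numerator = -0.587 − 0.1024 = -0.6894; denominator = 1 − 0.1024 = 0.8976
φ_{22} = -0.6894 / 0.8976 = -0.768

-0.768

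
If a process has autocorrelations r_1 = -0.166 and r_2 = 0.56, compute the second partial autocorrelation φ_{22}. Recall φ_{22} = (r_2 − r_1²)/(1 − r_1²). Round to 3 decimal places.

0.548

φ_{22} = (r_2 − r_1²) / (1 − r_1²)
r_1² = (-0.166)² = 0.027556
Numerator = 0.56 − 0.0276 = 0.5324; denominator = 1 − 0.0276 = 0.9724
φ_{22} = 0.5324 / 0.9724 = 0.548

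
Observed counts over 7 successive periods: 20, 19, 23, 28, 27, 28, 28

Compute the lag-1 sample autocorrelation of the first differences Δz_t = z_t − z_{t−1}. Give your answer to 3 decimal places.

-0.113

First differences Δz: -1, 4, 5, -1, 1, 0
Mean of differences = 1.3333
Numerator Σ(Δz_t−Δz̄)(Δz_{t+1}−Δz̄) = -3.7778
Denominator Σ(Δz_t−Δz̄)² = 33.3333
r_1(Δz) = -3.7778 / 33.3333 = -0.113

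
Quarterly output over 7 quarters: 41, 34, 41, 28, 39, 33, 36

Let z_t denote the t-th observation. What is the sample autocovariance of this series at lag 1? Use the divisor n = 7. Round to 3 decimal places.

-13.286

Mean z̄ = (41 + 34 + 41 + 28 + 39 + 33 + 36)/7 = 36.0000
Deviations: 5.0000, -2.0000, 5.0000, -8.0000, 3.0000, -3.0000, 0.0000
Σ_{t=1}^{6}(z_t−z̄)(z_{t+1}−z̄) = -93.0000
γ_1 = -93.0000 / 7 = -13.286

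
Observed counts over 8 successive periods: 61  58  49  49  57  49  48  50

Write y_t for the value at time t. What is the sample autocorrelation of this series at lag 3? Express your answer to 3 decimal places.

0.062

Mean ȳ = (61 + 58 + 49 + 49 + 57 + 49 + 48 + 50)/8 = 52.6250
Deviations from mean: 8.3750, 5.3750, -3.6250, -3.6250, 4.3750, -3.6250, -4.6250, -2.6250
Σ(y_t−ȳ)(y_{t+3}−ȳ) = (-30.3594) + (23.5156) + (13.1406) + (16.7656) + (-11.4844) = 11.5781
Denominator Σ(y_t−ȳ)² = 185.8750
r_3 = 11.5781 / 185.8750 = 0.062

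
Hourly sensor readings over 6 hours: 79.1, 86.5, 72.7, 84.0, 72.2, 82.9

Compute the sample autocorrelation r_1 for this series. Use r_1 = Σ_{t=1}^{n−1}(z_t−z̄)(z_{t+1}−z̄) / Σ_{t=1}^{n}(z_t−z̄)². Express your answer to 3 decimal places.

Mean z̄ = (79.1 + 86.5 + 72.7 + 84.0 + 72.2 + 82.9)/6 = 79.5667
Deviations from mean: -0.4667, 6.9333, -6.8667, 4.4333, -7.3667, 3.3333
Numerator Σ_{t=1}^{5}(z_t−z̄)(z_{t+1}−z̄) = -138.5011
Denominator Σ(z_t−z̄)² = 180.4733
r_1 = -138.5011 / 180.4733 = -0.767

-0.767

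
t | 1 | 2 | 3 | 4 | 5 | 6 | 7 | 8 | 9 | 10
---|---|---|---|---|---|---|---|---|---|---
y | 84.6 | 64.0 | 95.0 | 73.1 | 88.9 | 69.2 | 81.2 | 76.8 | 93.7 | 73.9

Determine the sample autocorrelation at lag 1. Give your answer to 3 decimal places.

Mean ȳ = (84.6 + 64.0 + 95.0 + 73.1 + 88.9 + 69.2 + 81.2 + 76.8 + 93.7 + 73.9)/10 = 80.0400
Numerator Σ_{t=1}^{9}(y_t−ȳ)(y_{t+1}−ȳ) = -718.9176
Denominator Σ(y_t−ȳ)² = 982.1840
r_1 = -718.9176 / 982.1840 = -0.732

-0.732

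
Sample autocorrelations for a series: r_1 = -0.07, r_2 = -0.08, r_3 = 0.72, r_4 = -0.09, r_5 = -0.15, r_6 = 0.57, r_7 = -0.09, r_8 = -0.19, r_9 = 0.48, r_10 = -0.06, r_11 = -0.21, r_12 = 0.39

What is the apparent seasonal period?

The largest autocorrelation is r_3 = 0.72, with weaker echoes at lags 6 (0.57), 9 (0.48) and 12 (0.39); the remaining lags stay at or below -0.06.
The dominant spike at lag 3 indicates a seasonal period of 3.

3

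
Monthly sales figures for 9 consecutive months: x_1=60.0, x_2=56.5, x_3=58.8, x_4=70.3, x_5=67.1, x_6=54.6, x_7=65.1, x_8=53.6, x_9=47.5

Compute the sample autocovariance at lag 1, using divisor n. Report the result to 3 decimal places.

5.585

Mean x̄ = (60.0 + 56.5 + 58.8 + 70.3 + 67.1 + 54.6 + 65.1 + 53.6 + 47.5)/9 = 59.2778
Σ_{t=1}^{8}(x_t−x̄)(x_{t+1}−x̄) = 50.2617
γ_1 = 50.2617 / 9 = 5.585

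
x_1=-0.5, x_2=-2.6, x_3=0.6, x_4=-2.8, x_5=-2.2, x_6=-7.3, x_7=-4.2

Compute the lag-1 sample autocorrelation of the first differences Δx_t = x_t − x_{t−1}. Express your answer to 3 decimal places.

-0.698

First differences Δx: -2.1, 3.2, -3.4, 0.6, -5.1, 3.1
Mean of differences = -0.6167
Numerator Σ(Δx_t−Δx̄)(Δx_{t+1}−Δx̄) = -41.7886
Denominator Σ(Δx_t−Δx̄)² = 59.9083
r_1(Δx) = -41.7886 / 59.9083 = -0.698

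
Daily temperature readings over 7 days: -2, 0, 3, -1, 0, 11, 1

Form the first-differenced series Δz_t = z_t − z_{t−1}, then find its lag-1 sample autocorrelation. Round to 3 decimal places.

-0.460

First differences Δz: 2, 3, -4, 1, 11, -10
Mean of differences = 0.5000
Numerator Σ(Δz_t−Δz̄)(Δz_{t+1}−Δz̄) = -114.7500
Denominator Σ(Δz_t−Δz̄)² = 249.5000
r_1(Δz) = -114.7500 / 249.5000 = -0.460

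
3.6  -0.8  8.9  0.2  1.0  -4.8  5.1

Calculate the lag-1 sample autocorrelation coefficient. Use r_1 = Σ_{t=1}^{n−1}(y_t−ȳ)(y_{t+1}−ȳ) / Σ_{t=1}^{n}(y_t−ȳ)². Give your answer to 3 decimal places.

-0.418

Mean ȳ = (3.6 − 0.8 + 8.9 + 0.2 + 1.0 − 4.8 + 5.1)/7 = 1.8857
Deviations from mean: 1.7143, -2.6857, 7.0143, -1.6857, -0.8857, -6.6857, 3.2143
Σ(y_t−ȳ)(y_{t+1}−ȳ) = (-4.6041) + (-18.8384) + (-11.8241) + (1.4931) + (5.9216) + (-21.4898) = -49.3416
Denominator Σ(y_t−ȳ)² = 118.0086
r_1 = -49.3416 / 118.0086 = -0.418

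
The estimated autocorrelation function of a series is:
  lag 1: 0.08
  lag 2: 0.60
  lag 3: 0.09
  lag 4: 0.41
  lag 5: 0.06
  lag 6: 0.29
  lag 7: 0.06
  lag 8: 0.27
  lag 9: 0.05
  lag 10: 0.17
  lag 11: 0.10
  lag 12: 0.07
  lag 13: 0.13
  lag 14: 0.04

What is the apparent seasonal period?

2

The largest autocorrelation is r_2 = 0.60, with weaker echoes at lags 4 (0.41), 6 (0.29), 8 (0.27) and 10 (0.17); the remaining lags stay at or below 0.13.
The dominant spike at lag 2 indicates a seasonal period of 2.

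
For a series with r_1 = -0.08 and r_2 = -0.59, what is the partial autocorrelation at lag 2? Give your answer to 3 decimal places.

-0.600

φ_{22} = (r_2 − r_1²) / (1 − r_1²)
r_1² = (-0.08)² = 0.0064
Numerator = -0.59 − 0.0064 = -0.5964; denominator = 1 − 0.0064 = 0.9936
φ_{22} = -0.5964 / 0.9936 = -0.600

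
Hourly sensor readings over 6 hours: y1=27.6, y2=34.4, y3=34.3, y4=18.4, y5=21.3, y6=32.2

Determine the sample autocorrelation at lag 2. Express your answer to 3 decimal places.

-0.622

Mean ȳ = (27.6 + 34.4 + 34.3 + 18.4 + 21.3 + 32.2)/6 = 28.0333
Σ(y_t−ȳ)(y_{t+2}−ȳ) = (-2.7156) + (-61.3322) + (-42.1956) + (-40.1389) = -146.3822
Denominator Σ(y_t−ȳ)² = 235.4933
r_2 = -146.3822 / 235.4933 = -0.622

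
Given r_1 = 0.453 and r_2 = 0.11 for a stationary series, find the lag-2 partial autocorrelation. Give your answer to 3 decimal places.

φ_{22} = (r_2 − r_1²) / (1 − r_1²)
r_1² = (0.453)² = 0.205209
Numerator = 0.11 − 0.2052 = -0.0952; denominator = 1 − 0.2052 = 0.7948
φ_{22} = -0.0952 / 0.7948 = -0.120

-0.120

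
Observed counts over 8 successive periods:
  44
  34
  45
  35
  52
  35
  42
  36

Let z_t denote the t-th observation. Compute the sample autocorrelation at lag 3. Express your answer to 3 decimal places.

Mean z̄ = (44 + 34 + 45 + 35 + 52 + 35 + 42 + 36)/8 = 40.3750
Deviations from mean: 3.6250, -6.3750, 4.6250, -5.3750, 11.6250, -5.3750, 1.6250, -4.3750
Σ(z_t−z̄)(z_{t+3}−z̄) = (-19.4844) + (-74.1094) + (-24.8594) + (-8.7344) + (-50.8594) = -178.0469
Denominator Σ(z_t−z̄)² = 289.8750
r_3 = -178.0469 / 289.8750 = -0.614

-0.614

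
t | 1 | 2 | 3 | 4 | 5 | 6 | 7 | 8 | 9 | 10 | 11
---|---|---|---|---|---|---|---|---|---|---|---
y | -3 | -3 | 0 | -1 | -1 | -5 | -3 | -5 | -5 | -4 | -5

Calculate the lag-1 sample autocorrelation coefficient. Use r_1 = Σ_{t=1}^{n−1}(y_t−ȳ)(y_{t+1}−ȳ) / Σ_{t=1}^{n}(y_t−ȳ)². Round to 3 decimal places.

Mean ȳ = (-3 − 3 + 0 − 1 − 1 − 5 − 3 − 5 − 5 − 4 − 5)/11 = -3.1818
Numerator Σ_{t=1}^{10}(y_t−ȳ)(y_{t+1}−ȳ) = 13.9669
Denominator Σ(y_t−ȳ)² = 33.6364
r_1 = 13.9669 / 33.6364 = 0.415

0.415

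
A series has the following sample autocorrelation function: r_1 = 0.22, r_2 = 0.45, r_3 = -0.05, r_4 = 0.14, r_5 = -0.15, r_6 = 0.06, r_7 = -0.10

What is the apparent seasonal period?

2

The largest autocorrelation is r_2 = 0.45; the remaining lags stay at or below 0.22.
The dominant spike at lag 2 indicates a seasonal period of 2.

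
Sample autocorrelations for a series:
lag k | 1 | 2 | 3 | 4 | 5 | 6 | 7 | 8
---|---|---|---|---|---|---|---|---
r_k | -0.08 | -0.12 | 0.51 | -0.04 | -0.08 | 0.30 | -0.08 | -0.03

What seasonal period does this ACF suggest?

3

The largest autocorrelation is r_3 = 0.51, with a weaker echo at lag 6 (0.30); the remaining lags stay at or below -0.03.
The dominant spike at lag 3 indicates a seasonal period of 3.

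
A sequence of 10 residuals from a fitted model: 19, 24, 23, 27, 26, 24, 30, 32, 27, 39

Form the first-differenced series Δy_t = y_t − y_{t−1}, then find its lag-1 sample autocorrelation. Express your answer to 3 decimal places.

-0.438

First differences Δy: 5, -1, 4, -1, -2, 6, 2, -5, 12
Mean of differences = 2.2222
Numerator Σ(Δy_t−Δȳ)(Δy_{t+1}−Δȳ) = -92.6049
Denominator Σ(Δy_t−Δȳ)² = 211.5556
r_1(Δy) = -92.6049 / 211.5556 = -0.438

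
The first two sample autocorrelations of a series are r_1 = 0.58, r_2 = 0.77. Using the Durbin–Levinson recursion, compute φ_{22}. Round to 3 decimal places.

φ_{22} = (r_2 − r_1²) / (1 − r_1²)
r_1² = (0.58)² = 0.3364
Numerator = 0.77 − 0.3364 = 0.4336; denominator = 1 − 0.3364 = 0.6636
φ_{22} = 0.4336 / 0.6636 = 0.653

0.653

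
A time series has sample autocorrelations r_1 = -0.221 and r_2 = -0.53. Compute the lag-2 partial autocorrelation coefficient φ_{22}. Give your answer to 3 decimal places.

φ_{22} = (r_2 − r_1²) / (1 − r_1²)
r_1² = (-0.221)² = 0.048841
Numerator = -0.53 − 0.0488 = -0.5788; denominator = 1 − 0.0488 = 0.9512
φ_{22} = -0.5788 / 0.9512 = -0.609

-0.609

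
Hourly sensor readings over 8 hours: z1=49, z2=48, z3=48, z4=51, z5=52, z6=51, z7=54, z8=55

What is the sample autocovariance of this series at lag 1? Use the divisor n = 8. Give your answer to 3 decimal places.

3.375

Mean z̄ = (49 + 48 + 48 + 51 + 52 + 51 + 54 + 55)/8 = 51.0000
Deviations: -2.0000, -3.0000, -3.0000, 0.0000, 1.0000, 0.0000, 3.0000, 4.0000
Σ_{t=1}^{7}(z_t−z̄)(z_{t+1}−z̄) = 27.0000
γ_1 = 27.0000 / 8 = 3.375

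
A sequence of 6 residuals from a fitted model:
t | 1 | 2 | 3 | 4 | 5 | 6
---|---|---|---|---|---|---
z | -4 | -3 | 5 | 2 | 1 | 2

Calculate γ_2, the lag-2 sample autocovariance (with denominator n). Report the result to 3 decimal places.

Mean z̄ = (-4 − 3 + 5 + 2 + 1 + 2)/6 = 0.5000
Σ_{t=1}^{4}(z_t−z̄)(z_{t+2}−z̄) = -21.0000
γ_2 = -21.0000 / 6 = -3.500

-3.500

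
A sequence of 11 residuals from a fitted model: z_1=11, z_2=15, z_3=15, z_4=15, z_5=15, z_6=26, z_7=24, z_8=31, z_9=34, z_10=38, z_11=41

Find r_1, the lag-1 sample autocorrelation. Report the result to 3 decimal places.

0.699

Mean z̄ = (11 + 15 + 15 + 15 + 15 + 26 + 24 + 31 + 34 + 38 + 41)/11 = 24.0909
Numerator Σ_{t=1}^{10}(z_t−z̄)(z_{t+1}−z̄) = 790.2645
Denominator Σ(z_t−z̄)² = 1130.9091
r_1 = 790.2645 / 1130.9091 = 0.699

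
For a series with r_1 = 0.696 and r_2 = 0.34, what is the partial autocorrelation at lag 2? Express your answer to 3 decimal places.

φ_{22} = (r_2 − r_1²) / (1 − r_1²)
r_1² = (0.696)² = 0.484416
Numerator = 0.34 − 0.4844 = -0.1444; denominator = 1 − 0.4844 = 0.5156
φ_{22} = -0.1444 / 0.5156 = -0.280

-0.280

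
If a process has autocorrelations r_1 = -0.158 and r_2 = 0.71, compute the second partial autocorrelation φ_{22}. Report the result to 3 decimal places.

φ_{22} = (r_2 − r_1²) / (1 − r_1²)
r_1² = (-0.158)² = 0.024964
Numerator = 0.71 − 0.0250 = 0.6850; denominator = 1 − 0.0250 = 0.9750
φ_{22} = 0.6850 / 0.9750 = 0.703

0.703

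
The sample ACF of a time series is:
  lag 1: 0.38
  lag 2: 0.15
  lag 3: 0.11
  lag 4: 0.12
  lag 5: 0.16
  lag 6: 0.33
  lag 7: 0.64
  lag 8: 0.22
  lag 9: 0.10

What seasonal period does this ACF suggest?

7

The largest autocorrelation is r_7 = 0.64; the remaining lags stay at or below 0.38. The elevated value at lag 1 (0.38), dropping to 0.15 at lag 2, reflects decaying short-term dependence rather than seasonality.
The dominant spike at lag 7 indicates a seasonal period of 7.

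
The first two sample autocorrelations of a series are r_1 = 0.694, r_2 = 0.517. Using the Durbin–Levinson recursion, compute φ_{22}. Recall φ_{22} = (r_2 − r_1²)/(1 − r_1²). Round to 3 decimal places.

0.068

φ_{22} = (r_2 − r_1²) / (1 − r_1²)
r_1² = (0.694)² = 0.481636
Numerator = 0.517 − 0.4816 = 0.0354; denominator = 1 − 0.4816 = 0.5184
φ_{22} = 0.0354 / 0.5184 = 0.068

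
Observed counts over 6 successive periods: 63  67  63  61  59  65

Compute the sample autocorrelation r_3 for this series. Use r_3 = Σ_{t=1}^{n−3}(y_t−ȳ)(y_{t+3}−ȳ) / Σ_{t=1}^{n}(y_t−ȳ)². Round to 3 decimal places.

Mean ȳ = (63 + 67 + 63 + 61 + 59 + 65)/6 = 63.0000
Numerator Σ_{t=1}^{3}(y_t−ȳ)(y_{t+3}−ȳ) = -16.0000
Denominator Σ(y_t−ȳ)² = 40.0000
r_3 = -16.0000 / 40.0000 = -0.400

-0.400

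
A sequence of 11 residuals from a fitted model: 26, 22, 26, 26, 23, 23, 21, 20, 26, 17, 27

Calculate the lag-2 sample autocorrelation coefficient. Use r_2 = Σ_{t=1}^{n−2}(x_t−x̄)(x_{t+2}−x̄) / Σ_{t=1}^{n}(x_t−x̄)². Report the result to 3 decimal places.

Mean x̄ = (26 + 22 + 26 + 26 + 23 + 23 + 21 + 20 + 26 + 17 + 27)/11 = 23.3636
Numerator Σ_{t=1}^{9}(x_t−x̄)(x_{t+2}−x̄) = 28.2810
Denominator Σ(x_t−x̄)² = 100.5455
r_2 = 28.2810 / 100.5455 = 0.281

0.281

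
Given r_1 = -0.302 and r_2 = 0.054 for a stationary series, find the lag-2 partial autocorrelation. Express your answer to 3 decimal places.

-0.041

φ_{22} = (r_2 − r_1²) / (1 − r_1²)
r_1² = (-0.302)² = 0.091204
Numerator = 0.054 − 0.0912 = -0.0372; denominator = 1 − 0.0912 = 0.9088
φ_{22} = -0.0372 / 0.9088 = -0.041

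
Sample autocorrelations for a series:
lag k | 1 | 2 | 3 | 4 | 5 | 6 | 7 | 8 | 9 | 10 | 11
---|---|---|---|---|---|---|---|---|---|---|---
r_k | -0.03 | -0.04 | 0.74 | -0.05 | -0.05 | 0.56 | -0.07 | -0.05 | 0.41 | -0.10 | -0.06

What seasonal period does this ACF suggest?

The largest autocorrelation is r_3 = 0.74, with weaker echoes at lags 6 (0.56) and 9 (0.41); the remaining lags stay at or below -0.03.
The dominant spike at lag 3 indicates a seasonal period of 3.

3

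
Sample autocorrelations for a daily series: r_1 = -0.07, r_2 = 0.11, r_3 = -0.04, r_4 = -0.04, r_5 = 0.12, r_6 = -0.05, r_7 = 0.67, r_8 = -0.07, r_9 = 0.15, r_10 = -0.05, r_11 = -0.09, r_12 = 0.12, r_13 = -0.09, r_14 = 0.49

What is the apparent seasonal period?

7

The largest autocorrelation is r_7 = 0.67, with a weaker echo at lag 14 (0.49); the remaining lags stay at or below 0.15.
The dominant spike at lag 7 indicates a seasonal period of 7.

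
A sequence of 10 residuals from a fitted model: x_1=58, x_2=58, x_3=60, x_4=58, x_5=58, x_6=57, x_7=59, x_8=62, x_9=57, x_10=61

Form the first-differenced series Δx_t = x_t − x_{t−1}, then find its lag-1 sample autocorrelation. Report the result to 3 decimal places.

-0.561

First differences Δx: 0, 2, -2, 0, -1, 2, 3, -5, 4
Mean of differences = 0.3333
Numerator Σ(Δx_t−Δx̄)(Δx_{t+1}−Δx̄) = -34.7778
Denominator Σ(Δx_t−Δx̄)² = 62.0000
r_1(Δx) = -34.7778 / 62.0000 = -0.561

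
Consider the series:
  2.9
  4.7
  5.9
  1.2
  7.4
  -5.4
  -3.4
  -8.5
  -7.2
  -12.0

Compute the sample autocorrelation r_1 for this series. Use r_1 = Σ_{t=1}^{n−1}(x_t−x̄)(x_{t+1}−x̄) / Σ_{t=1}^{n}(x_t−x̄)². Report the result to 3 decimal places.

Mean x̄ = (2.9 + 4.7 + 5.9 + 1.2 + 7.4 − 5.4 − 3.4 − 8.5 − 7.2 − 12.0)/10 = -1.4400
Numerator Σ_{t=1}^{9}(x_t−x̄)(x_{t+1}−x̄) = 202.5144
Denominator Σ(x_t−x̄)² = 409.5840
r_1 = 202.5144 / 409.5840 = 0.494

0.494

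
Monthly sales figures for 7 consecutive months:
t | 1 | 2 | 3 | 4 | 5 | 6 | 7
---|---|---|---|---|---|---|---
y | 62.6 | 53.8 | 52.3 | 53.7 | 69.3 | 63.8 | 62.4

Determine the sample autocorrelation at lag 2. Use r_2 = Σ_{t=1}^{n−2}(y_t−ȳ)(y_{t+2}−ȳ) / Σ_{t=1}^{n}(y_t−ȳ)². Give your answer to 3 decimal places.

Mean ȳ = (62.6 + 53.8 + 52.3 + 53.7 + 69.3 + 63.8 + 62.4)/7 = 59.7000
Σ(y_t−ȳ)(y_{t+2}−ȳ) = (-21.4600) + (35.4000) + (-71.0400) + (-24.6000) + (25.9200) = -55.7800
Denominator Σ(y_t−ȳ)² = 250.2400
r_2 = -55.7800 / 250.2400 = -0.223

-0.223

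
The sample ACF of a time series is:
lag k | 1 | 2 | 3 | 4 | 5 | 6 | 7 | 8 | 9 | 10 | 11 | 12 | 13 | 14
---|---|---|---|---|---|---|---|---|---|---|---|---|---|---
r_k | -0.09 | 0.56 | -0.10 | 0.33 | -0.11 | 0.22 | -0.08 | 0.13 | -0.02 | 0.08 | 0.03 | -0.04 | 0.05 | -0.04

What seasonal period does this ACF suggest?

The largest autocorrelation is r_2 = 0.56, with weaker echoes at lags 4 (0.33) and 6 (0.22); the remaining lags stay at or below 0.13.
The dominant spike at lag 2 indicates a seasonal period of 2.

2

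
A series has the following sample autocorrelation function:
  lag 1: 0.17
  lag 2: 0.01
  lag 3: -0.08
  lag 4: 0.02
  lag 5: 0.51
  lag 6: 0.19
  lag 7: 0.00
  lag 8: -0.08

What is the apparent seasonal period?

5

The largest autocorrelation is r_5 = 0.51; the remaining lags stay at or below 0.19.
The dominant spike at lag 5 indicates a seasonal period of 5.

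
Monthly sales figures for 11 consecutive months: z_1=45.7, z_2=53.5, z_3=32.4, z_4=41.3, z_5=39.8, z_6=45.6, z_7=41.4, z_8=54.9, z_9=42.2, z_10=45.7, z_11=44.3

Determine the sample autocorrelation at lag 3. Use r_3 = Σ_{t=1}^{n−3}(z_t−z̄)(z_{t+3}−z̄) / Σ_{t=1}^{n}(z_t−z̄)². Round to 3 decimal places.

Mean z̄ = (45.7 + 53.5 + 32.4 + 41.3 + 39.8 + 45.6 + 41.4 + 54.9 + 42.2 + 45.7 + 44.3)/11 = 44.2545
Numerator Σ_{t=1}^{8}(z_t−z̄)(z_{t+3}−z̄) = -106.7980
Denominator Σ(z_t−z̄)² = 386.2673
r_3 = -106.7980 / 386.2673 = -0.276

-0.276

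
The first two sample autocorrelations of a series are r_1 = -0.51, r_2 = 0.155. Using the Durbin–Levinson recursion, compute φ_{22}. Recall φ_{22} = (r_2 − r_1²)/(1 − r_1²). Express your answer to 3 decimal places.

φ_{22} = (r_2 − r_1²) / (1 − r_1²)
r_1² = (-0.51)² = 0.2601
Numerator = 0.155 − 0.2601 = -0.1051; denominator = 1 − 0.2601 = 0.7399
φ_{22} = -0.1051 / 0.7399 = -0.142

-0.142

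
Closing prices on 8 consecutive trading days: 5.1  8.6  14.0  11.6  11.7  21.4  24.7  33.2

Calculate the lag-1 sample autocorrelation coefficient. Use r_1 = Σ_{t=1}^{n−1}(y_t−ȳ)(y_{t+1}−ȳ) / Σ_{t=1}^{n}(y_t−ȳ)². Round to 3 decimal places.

Mean ȳ = (5.1 + 8.6 + 14.0 + 11.6 + 11.7 + 21.4 + 24.7 + 33.2)/8 = 16.2875
Deviations from mean: -11.1875, -7.6875, -2.2875, -4.6875, -4.5875, 5.1125, 8.4125, 16.9125
Numerator Σ_{t=1}^{7}(y_t−ȳ)(y_{t+1}−ȳ) = 297.6473
Denominator Σ(y_t−ȳ)² = 615.4488
r_1 = 297.6473 / 615.4488 = 0.484

0.484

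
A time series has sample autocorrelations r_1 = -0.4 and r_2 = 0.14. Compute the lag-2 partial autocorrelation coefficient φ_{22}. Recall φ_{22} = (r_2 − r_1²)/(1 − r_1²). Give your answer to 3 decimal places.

φ_{22} = (r_2 − r_1²) / (1 − r_1²)
r_1² = (-0.4)² = 0.16
Numerator = 0.14 − 0.1600 = -0.0200; denominator = 1 − 0.1600 = 0.8400
φ_{22} = -0.0200 / 0.8400 = -0.024

-0.024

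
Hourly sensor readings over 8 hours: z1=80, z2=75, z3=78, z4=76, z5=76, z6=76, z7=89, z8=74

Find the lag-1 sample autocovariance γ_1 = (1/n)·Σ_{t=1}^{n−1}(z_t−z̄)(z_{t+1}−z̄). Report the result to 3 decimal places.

Mean z̄ = (80 + 75 + 78 + 76 + 76 + 76 + 89 + 74)/8 = 78.0000
Σ_{t=1}^{7}(z_t−z̄)(z_{t+1}−z̄) = -64.0000
γ_1 = -64.0000 / 8 = -8.000

-8.000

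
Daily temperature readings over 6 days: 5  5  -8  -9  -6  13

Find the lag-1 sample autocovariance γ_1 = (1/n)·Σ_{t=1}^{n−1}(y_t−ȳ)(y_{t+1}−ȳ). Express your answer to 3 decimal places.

5.500

Mean ȳ = (5 + 5 − 8 − 9 − 6 + 13)/6 = 0.0000
Σ_{t=1}^{5}(y_t−ȳ)(y_{t+1}−ȳ) = 33.0000
γ_1 = 33.0000 / 6 = 5.500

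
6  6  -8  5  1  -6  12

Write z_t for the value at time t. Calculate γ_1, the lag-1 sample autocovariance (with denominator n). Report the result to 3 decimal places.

-17.950

Mean z̄ = (6 + 6 − 8 + 5 + 1 − 6 + 12)/7 = 2.2857
Σ_{t=1}^{6}(z_t−z̄)(z_{t+1}−z̄) = -125.6531
γ_1 = -125.6531 / 7 = -17.950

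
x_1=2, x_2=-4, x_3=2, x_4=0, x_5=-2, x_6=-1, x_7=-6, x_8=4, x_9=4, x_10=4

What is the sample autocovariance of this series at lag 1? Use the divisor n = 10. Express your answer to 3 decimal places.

0.081

Mean x̄ = (2 − 4 + 2 + 0 − 2 − 1 − 6 + 4 + 4 + 4)/10 = 0.3000
Σ_{t=1}^{9}(x_t−x̄)(x_{t+1}−x̄) = 0.8100
γ_1 = 0.8100 / 10 = 0.081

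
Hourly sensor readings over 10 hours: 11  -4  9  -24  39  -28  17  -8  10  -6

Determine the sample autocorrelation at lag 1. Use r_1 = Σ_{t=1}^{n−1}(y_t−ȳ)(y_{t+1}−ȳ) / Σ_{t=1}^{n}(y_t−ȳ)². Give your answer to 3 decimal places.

-0.869

Mean ȳ = (11 − 4 + 9 − 24 + 39 − 28 + 17 − 8 + 10 − 6)/10 = 1.6000
Numerator Σ_{t=1}^{9}(y_t−ȳ)(y_{t+1}−ȳ) = -3096.1600
Denominator Σ(y_t−ȳ)² = 3562.4000
r_1 = -3096.1600 / 3562.4000 = -0.869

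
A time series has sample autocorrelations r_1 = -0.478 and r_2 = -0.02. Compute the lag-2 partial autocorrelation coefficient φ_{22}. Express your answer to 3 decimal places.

-0.322

φ_{22} = (r_2 − r_1²) / (1 − r_1²)
r_1² = (-0.478)² = 0.228484
Numerator = -0.02 − 0.2285 = -0.2485; denominator = 1 − 0.2285 = 0.7715
φ_{22} = -0.2485 / 0.7715 = -0.322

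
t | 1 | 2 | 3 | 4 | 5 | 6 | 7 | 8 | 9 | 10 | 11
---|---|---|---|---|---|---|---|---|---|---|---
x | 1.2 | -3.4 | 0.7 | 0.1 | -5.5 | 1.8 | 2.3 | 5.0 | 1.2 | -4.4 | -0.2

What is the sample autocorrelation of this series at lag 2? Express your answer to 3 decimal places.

Mean x̄ = (1.2 − 3.4 + 0.7 + 0.1 − 5.5 + 1.8 + 2.3 + 5.0 + 1.2 − 4.4 − 0.2)/11 = -0.1091
Numerator Σ_{t=1}^{9}(x_t−x̄)(x_{t+2}−x̄) = -25.7129
Denominator Σ(x_t−x̄)² = 97.9891
r_2 = -25.7129 / 97.9891 = -0.262

-0.262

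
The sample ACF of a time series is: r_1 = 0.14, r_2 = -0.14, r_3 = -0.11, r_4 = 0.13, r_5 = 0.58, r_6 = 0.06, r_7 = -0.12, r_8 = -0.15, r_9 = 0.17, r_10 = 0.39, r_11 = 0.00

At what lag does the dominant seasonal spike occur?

The largest autocorrelation is r_5 = 0.58, with a weaker echo at lag 10 (0.39); the remaining lags stay at or below 0.17.
The dominant spike at lag 5 indicates a seasonal period of 5.

5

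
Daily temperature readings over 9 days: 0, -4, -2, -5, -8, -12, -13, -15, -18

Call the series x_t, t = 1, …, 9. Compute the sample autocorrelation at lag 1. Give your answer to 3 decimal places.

Mean x̄ = (0 − 4 − 2 − 5 − 8 − 12 − 13 − 15 − 18)/9 = -8.5556
Numerator Σ_{t=1}^{8}(x_t−x̄)(x_{t+1}−x̄) = 197.0247
Denominator Σ(x_t−x̄)² = 312.2222
r_1 = 197.0247 / 312.2222 = 0.631

0.631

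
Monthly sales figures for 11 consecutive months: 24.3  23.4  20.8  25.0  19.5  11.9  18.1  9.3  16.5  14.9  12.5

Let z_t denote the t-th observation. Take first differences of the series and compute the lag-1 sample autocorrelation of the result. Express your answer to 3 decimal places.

-0.632

First differences Δz: -0.9, -2.6, 4.2, -5.5, -7.6, 6.2, -8.8, 7.2, -1.6, -2.4
Mean of differences = -1.1800
Numerator Σ(Δz_t−Δz̄)(Δz_{t+1}−Δz̄) = -174.0224
Denominator Σ(Δz_t−Δz̄)² = 275.3360
r_1(Δz) = -174.0224 / 275.3360 = -0.632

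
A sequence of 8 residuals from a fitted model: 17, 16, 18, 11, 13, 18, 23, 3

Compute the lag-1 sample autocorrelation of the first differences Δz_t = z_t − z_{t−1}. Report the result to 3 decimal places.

First differences Δz: -1, 2, -7, 2, 5, 5, -20
Mean of differences = -2.0000
Numerator Σ(Δz_t−Δz̄)(Δz_{t+1}−Δz̄) = -85.0000
Denominator Σ(Δz_t−Δz̄)² = 480.0000
r_1(Δz) = -85.0000 / 480.0000 = -0.177

-0.177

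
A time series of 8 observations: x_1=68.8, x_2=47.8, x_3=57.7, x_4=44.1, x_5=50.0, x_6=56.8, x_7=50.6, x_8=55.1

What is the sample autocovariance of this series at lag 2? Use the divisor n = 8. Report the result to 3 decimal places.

Mean x̄ = (68.8 + 47.8 + 57.7 + 44.1 + 50.0 + 56.8 + 50.6 + 55.1)/8 = 53.8625
Deviations: 14.9375, -6.0625, 3.8375, -9.7625, -3.8625, 2.9375, -3.2625, 1.2375
Σ_{t=1}^{6}(x_t−x̄)(x_{t+2}−x̄) = 89.2447
γ_2 = 89.2447 / 8 = 11.156

11.156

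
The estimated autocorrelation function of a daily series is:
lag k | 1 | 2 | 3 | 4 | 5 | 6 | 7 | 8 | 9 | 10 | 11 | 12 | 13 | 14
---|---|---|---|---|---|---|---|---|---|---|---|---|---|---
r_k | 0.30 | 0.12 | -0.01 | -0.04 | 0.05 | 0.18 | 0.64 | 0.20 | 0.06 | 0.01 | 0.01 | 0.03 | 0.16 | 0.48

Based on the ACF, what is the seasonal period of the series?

The largest autocorrelation is r_7 = 0.64, with a weaker echo at lag 14 (0.48); the remaining lags stay at or below 0.30. The elevated value at lag 1 (0.30), dropping to 0.12 at lag 2, reflects decaying short-term dependence rather than seasonality.
The dominant spike at lag 7 indicates a seasonal period of 7.

7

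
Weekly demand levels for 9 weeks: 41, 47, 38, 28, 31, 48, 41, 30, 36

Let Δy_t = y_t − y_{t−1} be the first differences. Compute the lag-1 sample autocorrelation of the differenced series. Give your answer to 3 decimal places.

-0.086

First differences Δy: 6, -9, -10, 3, 17, -7, -11, 6
Mean of differences = -0.6250
Numerator Σ(Δy_t−Δȳ)(Δy_{t+1}−Δȳ) = -62.0156
Denominator Σ(Δy_t−Δȳ)² = 717.8750
r_1(Δy) = -62.0156 / 717.8750 = -0.086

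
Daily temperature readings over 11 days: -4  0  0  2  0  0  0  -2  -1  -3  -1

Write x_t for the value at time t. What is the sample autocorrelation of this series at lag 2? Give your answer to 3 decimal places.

0.175

Mean x̄ = (-4 + 0 + 0 + 2 + 0 + 0 + 0 − 2 − 1 − 3 − 1)/11 = -0.8182
Numerator Σ_{t=1}^{9}(x_t−x̄)(x_{t+2}−x̄) = 4.8430
Denominator Σ(x_t−x̄)² = 27.6364
r_2 = 4.8430 / 27.6364 = 0.175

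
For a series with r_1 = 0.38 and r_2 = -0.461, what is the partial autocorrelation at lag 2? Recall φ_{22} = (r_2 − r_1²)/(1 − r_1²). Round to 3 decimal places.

-0.708

φ_{22} = (r_2 − r_1²) / (1 − r_1²)
r_1² = (0.38)² = 0.1444
Numerator = -0.461 − 0.1444 = -0.6054; denominator = 1 − 0.1444 = 0.8556
φ_{22} = -0.6054 / 0.8556 = -0.708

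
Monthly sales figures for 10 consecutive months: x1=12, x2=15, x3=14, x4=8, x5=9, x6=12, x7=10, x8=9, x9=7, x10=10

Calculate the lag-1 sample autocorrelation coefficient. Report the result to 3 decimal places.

0.368

Mean x̄ = (12 + 15 + 14 + 8 + 9 + 12 + 10 + 9 + 7 + 10)/10 = 10.6000
Numerator Σ_{t=1}^{9}(x_t−x̄)(x_{t+1}−x̄) = 22.2400
Denominator Σ(x_t−x̄)² = 60.4000
r_1 = 22.2400 / 60.4000 = 0.368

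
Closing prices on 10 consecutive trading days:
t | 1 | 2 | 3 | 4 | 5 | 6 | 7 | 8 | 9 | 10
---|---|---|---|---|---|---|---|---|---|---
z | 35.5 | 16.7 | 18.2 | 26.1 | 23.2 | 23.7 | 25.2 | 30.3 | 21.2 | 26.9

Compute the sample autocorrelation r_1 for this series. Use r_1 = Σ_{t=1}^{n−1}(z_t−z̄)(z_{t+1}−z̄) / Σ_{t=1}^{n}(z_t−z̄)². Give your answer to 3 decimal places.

-0.250

Mean z̄ = (35.5 + 16.7 + 18.2 + 26.1 + 23.2 + 23.7 + 25.2 + 30.3 + 21.2 + 26.9)/10 = 24.7000
Numerator Σ_{t=1}^{9}(z_t−z̄)(z_{t+1}−z̄) = -69.1000
Denominator Σ(z_t−z̄)² = 276.8000
r_1 = -69.1000 / 276.8000 = -0.250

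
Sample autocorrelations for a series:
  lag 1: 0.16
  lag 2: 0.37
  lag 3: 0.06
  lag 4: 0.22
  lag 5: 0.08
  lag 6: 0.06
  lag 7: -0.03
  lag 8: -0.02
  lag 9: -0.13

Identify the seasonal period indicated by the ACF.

2

The largest autocorrelation is r_2 = 0.37, with a weaker echo at lag 4 (0.22); the remaining lags stay at or below 0.16.
The dominant spike at lag 2 indicates a seasonal period of 2.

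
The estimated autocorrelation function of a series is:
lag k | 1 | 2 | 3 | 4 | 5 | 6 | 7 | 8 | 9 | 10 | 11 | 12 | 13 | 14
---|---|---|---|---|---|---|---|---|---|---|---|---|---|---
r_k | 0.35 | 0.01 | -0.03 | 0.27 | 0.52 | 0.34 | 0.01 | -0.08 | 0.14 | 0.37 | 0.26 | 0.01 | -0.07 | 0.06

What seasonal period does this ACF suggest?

The largest autocorrelation is r_5 = 0.52, with a weaker echo at lag 10 (0.37); the remaining lags stay at or below 0.35. The elevated value at lag 1 (0.35), dropping to 0.01 at lag 2, reflects decaying short-term dependence rather than seasonality.
The dominant spike at lag 5 indicates a seasonal period of 5.

5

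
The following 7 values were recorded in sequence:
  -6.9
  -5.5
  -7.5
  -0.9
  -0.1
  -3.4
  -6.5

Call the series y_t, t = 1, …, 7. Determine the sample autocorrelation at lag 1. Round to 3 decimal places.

0.236

Mean ȳ = (-6.9 − 5.5 − 7.5 − 0.9 − 0.1 − 3.4 − 6.5)/7 = -4.4000
Deviations from mean: -2.5000, -1.1000, -3.1000, 3.5000, 4.3000, 1.0000, -2.1000
Numerator Σ_{t=1}^{6}(y_t−ȳ)(y_{t+1}−ȳ) = 12.5600
Denominator Σ(y_t−ȳ)² = 53.2200
r_1 = 12.5600 / 53.2200 = 0.236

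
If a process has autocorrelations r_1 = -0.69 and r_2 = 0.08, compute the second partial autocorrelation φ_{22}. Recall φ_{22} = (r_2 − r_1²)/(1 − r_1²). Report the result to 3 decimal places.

-0.756

φ_{22} = (r_2 − r_1²) / (1 − r_1²)
r_1² = (-0.69)² = 0.4761
Numerator = 0.08 − 0.4761 = -0.3961; denominator = 1 − 0.4761 = 0.5239
φ_{22} = -0.3961 / 0.5239 = -0.756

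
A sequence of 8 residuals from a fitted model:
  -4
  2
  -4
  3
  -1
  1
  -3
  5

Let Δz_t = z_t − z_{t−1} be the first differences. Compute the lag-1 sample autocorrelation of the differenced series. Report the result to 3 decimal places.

First differences Δz: 6, -6, 7, -4, 2, -4, 8
Mean of differences = 1.2857
Numerator Σ(Δz_t−Δz̄)(Δz_{t+1}−Δz̄) = -149.2245
Denominator Σ(Δz_t−Δz̄)² = 209.4286
r_1(Δz) = -149.2245 / 209.4286 = -0.713

-0.713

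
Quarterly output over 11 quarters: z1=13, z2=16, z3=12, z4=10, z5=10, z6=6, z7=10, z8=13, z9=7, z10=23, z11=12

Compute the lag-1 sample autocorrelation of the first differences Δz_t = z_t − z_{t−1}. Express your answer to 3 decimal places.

First differences Δz: 3, -4, -2, 0, -4, 4, 3, -6, 16, -11
Mean of differences = -0.1000
Numerator Σ(Δz_t−Δz̄)(Δz_{t+1}−Δz̄) = -297.3100
Denominator Σ(Δz_t−Δz̄)² = 482.9000
r_1(Δz) = -297.3100 / 482.9000 = -0.616

-0.616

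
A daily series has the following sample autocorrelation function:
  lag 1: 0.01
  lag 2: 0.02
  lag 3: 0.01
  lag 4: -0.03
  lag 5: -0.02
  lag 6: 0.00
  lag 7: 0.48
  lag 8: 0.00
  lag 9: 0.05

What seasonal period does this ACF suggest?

The largest autocorrelation is r_7 = 0.48; the remaining lags stay at or below 0.05.
The dominant spike at lag 7 indicates a seasonal period of 7.

7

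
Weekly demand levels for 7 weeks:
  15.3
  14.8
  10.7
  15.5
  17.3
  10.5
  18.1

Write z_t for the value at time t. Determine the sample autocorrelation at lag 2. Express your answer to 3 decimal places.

Mean z̄ = (15.3 + 14.8 + 10.7 + 15.5 + 17.3 + 10.5 + 18.1)/7 = 14.6000
Deviations from mean: 0.7000, 0.2000, -3.9000, 0.9000, 2.7000, -4.1000, 3.5000
Σ(z_t−z̄)(z_{t+2}−z̄) = (-2.7300) + (0.1800) + (-10.5300) + (-3.6900) + (9.4500) = -7.3200
Denominator Σ(z_t−z̄)² = 52.9000
r_2 = -7.3200 / 52.9000 = -0.138

-0.138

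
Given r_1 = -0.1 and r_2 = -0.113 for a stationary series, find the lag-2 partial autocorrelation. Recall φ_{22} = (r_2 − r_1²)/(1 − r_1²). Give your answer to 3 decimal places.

φ_{22} = (r_2 − r_1²) / (1 − r_1²)
r_1² = (-0.1)² = 0.01
Numerator = -0.113 − 0.0100 = -0.1230; denominator = 1 − 0.0100 = 0.9900
φ_{22} = -0.1230 / 0.9900 = -0.124

-0.124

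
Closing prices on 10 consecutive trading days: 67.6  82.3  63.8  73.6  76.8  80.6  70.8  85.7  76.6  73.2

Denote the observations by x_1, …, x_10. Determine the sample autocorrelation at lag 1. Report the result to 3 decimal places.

-0.411

Mean x̄ = (67.6 + 82.3 + 63.8 + 73.6 + 76.8 + 80.6 + 70.8 + 85.7 + 76.6 + 73.2)/10 = 75.1000
Numerator Σ_{t=1}^{9}(x_t−x̄)(x_{t+1}−x̄) = -167.7900
Denominator Σ(x_t−x̄)² = 407.8800
r_1 = -167.7900 / 407.8800 = -0.411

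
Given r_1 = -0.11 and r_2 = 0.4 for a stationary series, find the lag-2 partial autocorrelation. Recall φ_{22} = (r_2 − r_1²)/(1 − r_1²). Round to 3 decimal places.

φ_{22} = (r_2 − r_1²) / (1 − r_1²)
r_1² = (-0.11)² = 0.0121
Numerator = 0.4 − 0.0121 = 0.3879; denominator = 1 − 0.0121 = 0.9879
φ_{22} = 0.3879 / 0.9879 = 0.393

0.393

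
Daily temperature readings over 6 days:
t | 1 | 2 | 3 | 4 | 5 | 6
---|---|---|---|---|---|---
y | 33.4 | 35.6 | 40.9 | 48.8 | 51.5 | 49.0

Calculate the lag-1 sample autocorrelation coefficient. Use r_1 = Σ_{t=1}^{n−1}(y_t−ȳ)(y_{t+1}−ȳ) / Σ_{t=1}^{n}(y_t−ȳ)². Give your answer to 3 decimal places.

0.593

Mean ȳ = (33.4 + 35.6 + 40.9 + 48.8 + 51.5 + 49.0)/6 = 43.2000
Deviations from mean: -9.8000, -7.6000, -2.3000, 5.6000, 8.3000, 5.8000
Numerator Σ_{t=1}^{5}(y_t−ȳ)(y_{t+1}−ȳ) = 173.7000
Denominator Σ(y_t−ȳ)² = 292.9800
r_1 = 173.7000 / 292.9800 = 0.593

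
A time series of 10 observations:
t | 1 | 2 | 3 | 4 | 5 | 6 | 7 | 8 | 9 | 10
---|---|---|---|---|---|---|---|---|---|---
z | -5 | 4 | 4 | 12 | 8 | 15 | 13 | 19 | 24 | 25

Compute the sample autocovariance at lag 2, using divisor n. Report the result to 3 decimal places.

Mean z̄ = (-5 + 4 + 4 + 12 + 8 + 15 + 13 + 19 + 24 + 25)/10 = 11.9000
Σ_{t=1}^{8}(z_t−z̄)(z_{t+2}−z̄) = 287.8800
γ_2 = 287.8800 / 10 = 28.788

28.788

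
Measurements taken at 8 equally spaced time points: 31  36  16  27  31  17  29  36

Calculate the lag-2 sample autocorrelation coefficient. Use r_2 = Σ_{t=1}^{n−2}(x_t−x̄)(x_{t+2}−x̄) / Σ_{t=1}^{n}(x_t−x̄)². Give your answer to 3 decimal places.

Mean x̄ = (31 + 36 + 16 + 27 + 31 + 17 + 29 + 36)/8 = 27.8750
Deviations from mean: 3.1250, 8.1250, -11.8750, -0.8750, 3.1250, -10.8750, 1.1250, 8.1250
Numerator Σ_{t=1}^{6}(x_t−x̄)(x_{t+2}−x̄) = -156.6563
Denominator Σ(x_t−x̄)² = 412.8750
r_2 = -156.6563 / 412.8750 = -0.379

-0.379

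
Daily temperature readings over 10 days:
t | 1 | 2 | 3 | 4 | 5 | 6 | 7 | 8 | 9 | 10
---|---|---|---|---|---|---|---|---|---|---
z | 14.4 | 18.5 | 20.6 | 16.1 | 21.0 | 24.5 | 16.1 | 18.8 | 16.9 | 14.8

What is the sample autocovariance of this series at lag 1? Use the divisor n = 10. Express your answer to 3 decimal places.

-0.434

Mean z̄ = (14.4 + 18.5 + 20.6 + 16.1 + 21.0 + 24.5 + 16.1 + 18.8 + 16.9 + 14.8)/10 = 18.1700
Σ_{t=1}^{9}(z_t−z̄)(z_{t+1}−z̄) = -4.3439
γ_1 = -4.3439 / 10 = -0.434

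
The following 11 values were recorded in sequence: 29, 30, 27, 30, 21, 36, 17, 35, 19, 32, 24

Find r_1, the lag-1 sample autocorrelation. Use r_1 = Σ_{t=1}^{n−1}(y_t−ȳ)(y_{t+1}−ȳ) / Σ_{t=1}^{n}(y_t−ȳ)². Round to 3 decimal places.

-0.890

Mean ȳ = (29 + 30 + 27 + 30 + 21 + 36 + 17 + 35 + 19 + 32 + 24)/11 = 27.2727
Numerator Σ_{t=1}^{10}(y_t−ȳ)(y_{t+1}−ȳ) = -356.1653
Denominator Σ(y_t−ȳ)² = 400.1818
r_1 = -356.1653 / 400.1818 = -0.890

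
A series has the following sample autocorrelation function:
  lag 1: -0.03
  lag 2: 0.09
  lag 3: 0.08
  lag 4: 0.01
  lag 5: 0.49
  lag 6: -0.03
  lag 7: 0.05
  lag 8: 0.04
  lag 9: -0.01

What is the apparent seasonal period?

The largest autocorrelation is r_5 = 0.49; the remaining lags stay at or below 0.09.
The dominant spike at lag 5 indicates a seasonal period of 5.

5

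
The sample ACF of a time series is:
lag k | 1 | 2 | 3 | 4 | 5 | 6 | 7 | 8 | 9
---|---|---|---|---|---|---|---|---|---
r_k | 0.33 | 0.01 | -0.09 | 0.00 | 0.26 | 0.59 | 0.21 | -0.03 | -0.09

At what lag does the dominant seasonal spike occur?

The largest autocorrelation is r_6 = 0.59; the remaining lags stay at or below 0.33. The elevated value at lag 1 (0.33), dropping to 0.01 at lag 2, reflects decaying short-term dependence rather than seasonality.
The dominant spike at lag 6 indicates a seasonal period of 6.

6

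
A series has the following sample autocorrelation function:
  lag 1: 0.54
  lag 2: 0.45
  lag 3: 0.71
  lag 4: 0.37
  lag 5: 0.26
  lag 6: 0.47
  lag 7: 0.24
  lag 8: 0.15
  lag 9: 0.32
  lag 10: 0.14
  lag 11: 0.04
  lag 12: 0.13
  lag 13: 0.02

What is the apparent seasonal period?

The largest autocorrelation is r_3 = 0.71; the remaining lags stay at or below 0.54. The elevated value at lag 1 (0.54), dropping to 0.45 at lag 2, reflects decaying short-term dependence rather than seasonality.
The dominant spike at lag 3 indicates a seasonal period of 3.

3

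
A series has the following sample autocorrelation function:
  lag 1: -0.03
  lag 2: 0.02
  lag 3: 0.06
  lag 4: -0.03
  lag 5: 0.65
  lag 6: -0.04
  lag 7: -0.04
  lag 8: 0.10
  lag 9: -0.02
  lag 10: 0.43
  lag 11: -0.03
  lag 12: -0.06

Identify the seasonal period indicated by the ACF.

The largest autocorrelation is r_5 = 0.65, with a weaker echo at lag 10 (0.43); the remaining lags stay at or below 0.10.
The dominant spike at lag 5 indicates a seasonal period of 5.

5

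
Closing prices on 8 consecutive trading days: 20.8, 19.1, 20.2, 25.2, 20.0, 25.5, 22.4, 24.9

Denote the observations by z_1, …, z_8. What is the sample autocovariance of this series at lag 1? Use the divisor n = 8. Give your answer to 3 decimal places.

Mean z̄ = (20.8 + 19.1 + 20.2 + 25.2 + 20.0 + 25.5 + 22.4 + 24.9)/8 = 22.2625
Deviations: -1.4625, -3.1625, -2.0625, 2.9375, -2.2625, 3.2375, 0.1375, 2.6375
Σ_{t=1}^{7}(z_t−z̄)(z_{t+1}−z̄) = -8.0739
γ_1 = -8.0739 / 8 = -1.009

-1.009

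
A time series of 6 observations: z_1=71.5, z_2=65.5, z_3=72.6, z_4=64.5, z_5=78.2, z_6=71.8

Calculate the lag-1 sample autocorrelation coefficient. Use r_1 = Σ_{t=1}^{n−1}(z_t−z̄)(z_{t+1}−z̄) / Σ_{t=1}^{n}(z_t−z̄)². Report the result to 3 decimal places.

-0.504

Mean z̄ = (71.5 + 65.5 + 72.6 + 64.5 + 78.2 + 71.8)/6 = 70.6833
Deviations from mean: 0.8167, -5.1833, 1.9167, -6.1833, 7.5167, 1.1167
Σ(z_t−z̄)(z_{t+1}−z̄) = (-4.2331) + (-9.9347) + (-11.8514) + (-46.4781) + (8.3936) = -64.1036
Denominator Σ(z_t−z̄)² = 127.1883
r_1 = -64.1036 / 127.1883 = -0.504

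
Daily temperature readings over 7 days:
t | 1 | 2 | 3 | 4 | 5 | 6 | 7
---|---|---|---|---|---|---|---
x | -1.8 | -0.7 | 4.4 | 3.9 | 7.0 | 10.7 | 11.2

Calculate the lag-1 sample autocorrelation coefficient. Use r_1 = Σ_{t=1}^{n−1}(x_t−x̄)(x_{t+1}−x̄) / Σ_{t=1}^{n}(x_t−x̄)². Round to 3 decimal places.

0.563

Mean x̄ = (-1.8 − 0.7 + 4.4 + 3.9 + 7.0 + 10.7 + 11.2)/7 = 4.9571
Σ(x_t−x̄)(x_{t+1}−x̄) = (38.2261) + (3.1518) + (0.5890) + (-2.1596) + (11.7318) + (35.8518) = 87.3910
Denominator Σ(x_t−x̄)² = 155.2171
r_1 = 87.3910 / 155.2171 = 0.563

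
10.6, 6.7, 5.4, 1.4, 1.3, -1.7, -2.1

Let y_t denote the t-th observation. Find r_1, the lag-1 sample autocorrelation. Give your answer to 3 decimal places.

Mean ȳ = (10.6 + 6.7 + 5.4 + 1.4 + 1.3 − 1.7 − 2.1)/7 = 3.0857
Deviations from mean: 7.5143, 3.6143, 2.3143, -1.6857, -1.7857, -4.7857, -5.1857
Σ(y_t−ȳ)(y_{t+1}−ȳ) = (27.1588) + (8.3645) + (-3.9012) + (3.0102) + (8.5459) + (24.8173) = 67.9955
Denominator Σ(y_t−ȳ)² = 130.7086
r_1 = 67.9955 / 130.7086 = 0.520

0.520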